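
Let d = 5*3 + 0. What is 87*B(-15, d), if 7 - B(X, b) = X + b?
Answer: 609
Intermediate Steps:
d = 15 (d = 15 + 0 = 15)
B(X, b) = 7 - X - b (B(X, b) = 7 - (X + b) = 7 + (-X - b) = 7 - X - b)
87*B(-15, d) = 87*(7 - 1*(-15) - 1*15) = 87*(7 + 15 - 15) = 87*7 = 609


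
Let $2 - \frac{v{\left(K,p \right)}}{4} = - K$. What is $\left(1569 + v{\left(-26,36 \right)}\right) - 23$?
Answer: $1450$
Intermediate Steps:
$v{\left(K,p \right)} = 8 + 4 K$ ($v{\left(K,p \right)} = 8 - 4 \left(- K\right) = 8 + 4 K$)
$\left(1569 + v{\left(-26,36 \right)}\right) - 23 = \left(1569 + \left(8 + 4 \left(-26\right)\right)\right) - 23 = \left(1569 + \left(8 - 104\right)\right) - 23 = \left(1569 - 96\right) - 23 = 1473 - 23 = 1450$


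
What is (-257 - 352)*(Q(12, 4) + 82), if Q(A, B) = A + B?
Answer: -59682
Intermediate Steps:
(-257 - 352)*(Q(12, 4) + 82) = (-257 - 352)*((12 + 4) + 82) = -609*(16 + 82) = -609*98 = -59682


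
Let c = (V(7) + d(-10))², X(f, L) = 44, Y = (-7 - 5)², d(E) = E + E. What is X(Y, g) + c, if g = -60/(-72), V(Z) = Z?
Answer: 213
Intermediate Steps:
d(E) = 2*E
Y = 144 (Y = (-12)² = 144)
g = ⅚ (g = -60*(-1/72) = ⅚ ≈ 0.83333)
c = 169 (c = (7 + 2*(-10))² = (7 - 20)² = (-13)² = 169)
X(Y, g) + c = 44 + 169 = 213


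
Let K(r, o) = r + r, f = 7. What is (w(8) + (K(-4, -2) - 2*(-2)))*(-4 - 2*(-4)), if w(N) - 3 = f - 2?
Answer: 16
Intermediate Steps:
K(r, o) = 2*r
w(N) = 8 (w(N) = 3 + (7 - 2) = 3 + 5 = 8)
(w(8) + (K(-4, -2) - 2*(-2)))*(-4 - 2*(-4)) = (8 + (2*(-4) - 2*(-2)))*(-4 - 2*(-4)) = (8 + (-8 + 4))*(-4 + 8) = (8 - 4)*4 = 4*4 = 16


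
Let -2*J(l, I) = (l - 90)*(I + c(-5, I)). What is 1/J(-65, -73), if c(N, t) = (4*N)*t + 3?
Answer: 1/107725 ≈ 9.2829e-6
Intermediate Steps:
c(N, t) = 3 + 4*N*t (c(N, t) = 4*N*t + 3 = 3 + 4*N*t)
J(l, I) = -(-90 + l)*(3 - 19*I)/2 (J(l, I) = -(l - 90)*(I + (3 + 4*(-5)*I))/2 = -(-90 + l)*(I + (3 - 20*I))/2 = -(-90 + l)*(3 - 19*I)/2)
1/J(-65, -73) = 1/(135 - 855*(-73) - 3/2*(-65) + (19/2)*(-73)*(-65)) = 1/(135 + 62415 + 195/2 + 90155/2) = 1/107725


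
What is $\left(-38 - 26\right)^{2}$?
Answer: $4096$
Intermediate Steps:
$\left(-38 - 26\right)^{2} = \left(-64\right)^{2} = 4096$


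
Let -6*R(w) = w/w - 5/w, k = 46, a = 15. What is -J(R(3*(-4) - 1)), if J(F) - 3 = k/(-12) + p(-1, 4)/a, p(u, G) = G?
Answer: 17/30 ≈ 0.56667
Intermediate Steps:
R(w) = -⅙ + 5/(6*w) (R(w) = -(w/w - 5/w)/6 = -(1 - 5/w)/6 = -⅙ + 5/(6*w))
J(F) = -17/30 (J(F) = 3 + (46/(-12) + 4/15) = 3 + (46*(-1/12) + 4*(1/15)) = 3 + (-23/6 + 4/15) = 3 - 107/30 = -17/30)
-J(R(3*(-4) - 1)) = -1*(-17/30) = 17/30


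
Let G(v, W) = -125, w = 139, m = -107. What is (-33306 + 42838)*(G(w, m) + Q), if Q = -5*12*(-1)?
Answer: -619580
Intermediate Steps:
Q = 60 (Q = -60*(-1) = 60)
(-33306 + 42838)*(G(w, m) + Q) = (-33306 + 42838)*(-125 + 60) = 9532*(-65) = -619580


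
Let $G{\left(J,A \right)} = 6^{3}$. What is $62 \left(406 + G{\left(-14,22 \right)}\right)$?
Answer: $38564$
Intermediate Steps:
$G{\left(J,A \right)} = 216$
$62 \left(406 + G{\left(-14,22 \right)}\right) = 62 \left(406 + 216\right) = 62 \cdot 622 = 38564$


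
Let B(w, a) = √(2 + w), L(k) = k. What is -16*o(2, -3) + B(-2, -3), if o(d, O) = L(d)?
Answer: -32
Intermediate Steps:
o(d, O) = d
-16*o(2, -3) + B(-2, -3) = -16*2 + √(2 - 2) = -32 + √0 = -32 + 0 = -32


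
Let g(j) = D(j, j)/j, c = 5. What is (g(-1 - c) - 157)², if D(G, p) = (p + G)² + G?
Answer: 32400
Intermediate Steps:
D(G, p) = G + (G + p)² (D(G, p) = (G + p)² + G = G + (G + p)²)
g(j) = (j + 4*j²)/j (g(j) = (j + (j + j)²)/j = (j + (2*j)²)/j = (j + 4*j²)/j)
(g(-1 - c) - 157)² = ((1 + 4*(-1 - 1*5)) - 157)² = ((1 + 4*(-1 - 5)) - 157)² = ((1 + 4*(-6)) - 157)² = ((1 - 24) - 157)² = (-23 - 157)² = (-180)² = 32400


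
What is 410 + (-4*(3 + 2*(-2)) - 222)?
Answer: 192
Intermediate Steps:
410 + (-4*(3 + 2*(-2)) - 222) = 410 + (-4*(3 - 4) - 222) = 410 + (-4*(-1) - 222) = 410 + (4 - 222) = 410 - 218 = 192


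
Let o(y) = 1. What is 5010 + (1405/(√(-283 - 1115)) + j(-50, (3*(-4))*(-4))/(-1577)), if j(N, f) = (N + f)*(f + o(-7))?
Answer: 7900868/1577 - 1405*I*√1398/1398 ≈ 5010.1 - 37.577*I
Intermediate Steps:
j(N, f) = (1 + f)*(N + f) (j(N, f) = (N + f)*(f + 1) = (N + f)*(1 + f) = (1 + f)*(N + f))
5010 + (1405/(√(-283 - 1115)) + j(-50, (3*(-4))*(-4))/(-1577)) = 5010 + (1405/(√(-283 - 1115)) + (-50 + (3*(-4))*(-4) + ((3*(-4))*(-4))² - 50*3*(-4)*(-4))/(-1577)) = 5010 + (1405/(√(-1398)) + (-50 - 12*(-4) + (-12*(-4))² - (-600)*(-4))*(-1/1577)) = 5010 + (1405/((I*√1398)) + (-50 + 48 + 48² - 50*48)*(-1/1577)) = 5010 + (1405*(-I*√1398/1398) + (-50 + 48 + 2304 - 2400)*(-1/1577)) = 5010 + (-1405*I*√1398/1398 - 98*(-1/1577)) = 5010 + (-1405*I*√1398/1398 + 98/1577) = 5010 + (98/1577 - 1405*I*√1398/1398) = 7900868/1577 - 1405*I*√1398/1398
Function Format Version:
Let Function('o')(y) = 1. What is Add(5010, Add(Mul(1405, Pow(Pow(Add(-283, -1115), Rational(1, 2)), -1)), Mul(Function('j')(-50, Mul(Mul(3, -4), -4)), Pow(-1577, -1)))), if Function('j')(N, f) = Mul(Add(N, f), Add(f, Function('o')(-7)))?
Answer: Add(Rational(7900868, 1577), Mul(Rational(-1405, 1398), I, Pow(1398, Rational(1, 2)))) ≈ Add(5010.1, Mul(-37.577, I))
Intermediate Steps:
Function('j')(N, f) = Mul(Add(1, f), Add(N, f)) (Function('j')(N, f) = Mul(Add(N, f), Add(f, 1)) = Mul(Add(N, f), Add(1, f)) = Mul(Add(1, f), Add(N, f)))
Add(5010, Add(Mul(1405, Pow(Pow(Add(-283, -1115), Rational(1, 2)), -1)), Mul(Function('j')(-50, Mul(Mul(3, -4), -4)), Pow(-1577, -1)))) = Add(5010, Add(Mul(1405, Pow(Pow(Add(-283, -1115), Rational(1, 2)), -1)), Mul(Add(-50, Mul(Mul(3, -4), -4), Pow(Mul(Mul(3, -4), -4), 2), Mul(-50, Mul(Mul(3, -4), -4))), Pow(-1577, -1)))) = Add(5010, Add(Mul(1405, Pow(Pow(-1398, Rational(1, 2)), -1)), Mul(Add(-50, Mul(-12, -4), Pow(Mul(-12, -4), 2), Mul(-50, Mul(-12, -4))), Rational(-1, 1577)))) = Add(5010, Add(Mul(1405, Pow(Mul(I, Pow(1398, Rational(1, 2))), -1)), Mul(Add(-50, 48, Pow(48, 2), Mul(-50, 48)), Rational(-1, 1577)))) = Add(5010, Add(Mul(1405, Mul(Rational(-1, 1398), I, Pow(1398, Rational(1, 2)))), Mul(Add(-50, 48, 2304, -2400), Rational(-1, 1577)))) = Add(5010, Add(Mul(Rational(-1405, 1398), I, Pow(1398, Rational(1, 2))), Mul(-98, Rational(-1, 1577)))) = Add(5010, Add(Mul(Rational(-1405, 1398), I, Pow(1398, Rational(1, 2))), Rational(98, 1577))) = Add(5010, Add(Rational(98, 1577), Mul(Rational(-1405, 1398), I, Pow(1398, Rational(1, 2))))) = Add(Rational(7900868, 1577), Mul(Rational(-1405, 1398), I, Pow(1398, Rational(1, 2))))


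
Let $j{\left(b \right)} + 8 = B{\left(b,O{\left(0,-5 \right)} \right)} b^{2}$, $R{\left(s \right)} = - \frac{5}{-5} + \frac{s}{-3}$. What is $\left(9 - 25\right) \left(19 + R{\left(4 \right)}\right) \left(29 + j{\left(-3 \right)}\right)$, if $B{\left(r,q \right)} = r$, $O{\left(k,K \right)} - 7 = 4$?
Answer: $1792$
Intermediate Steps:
$O{\left(k,K \right)} = 11$ ($O{\left(k,K \right)} = 7 + 4 = 11$)
$R{\left(s \right)} = 1 - \frac{s}{3}$ ($R{\left(s \right)} = \left(-5\right) \left(- \frac{1}{5}\right) + s \left(- \frac{1}{3}\right) = 1 - \frac{s}{3}$)
$j{\left(b \right)} = -8 + b^{3}$ ($j{\left(b \right)} = -8 + b b^{2} = -8 + b^{3}$)
$\left(9 - 25\right) \left(19 + R{\left(4 \right)}\right) \left(29 + j{\left(-3 \right)}\right) = \left(9 - 25\right) \left(19 + \left(1 - \frac{4}{3}\right)\right) \left(29 + \left(-8 + \left(-3\right)^{3}\right)\right) = \left(9 - 25\right) \left(19 + \left(1 - \frac{4}{3}\right)\right) \left(29 - 35\right) = - 16 \left(19 - \frac{1}{3}\right) \left(29 - 35\right) = - 16 \cdot \frac{56}{3} \left(-6\right) = \left(-16\right) \left(-112\right) = 1792$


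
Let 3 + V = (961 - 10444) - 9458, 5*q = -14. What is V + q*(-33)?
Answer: -94258/5 ≈ -18852.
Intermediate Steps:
q = -14/5 (q = (1/5)*(-14) = -14/5 ≈ -2.8000)
V = -18944 (V = -3 + ((961 - 10444) - 9458) = -3 + (-9483 - 9458) = -3 - 18941 = -18944)
V + q*(-33) = -18944 - 14/5*(-33) = -18944 + 462/5 = -94258/5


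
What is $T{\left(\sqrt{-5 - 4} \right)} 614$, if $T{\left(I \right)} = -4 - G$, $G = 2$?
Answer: $-3684$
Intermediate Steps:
$T{\left(I \right)} = -6$ ($T{\left(I \right)} = -4 - 2 = -6$)
$T{\left(\sqrt{-5 - 4} \right)} 614 = \left(-6\right) 614 = -3684$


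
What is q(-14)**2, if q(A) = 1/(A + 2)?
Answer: 1/144 ≈ 0.0069444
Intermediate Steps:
q(A) = 1/(2 + A)
q(-14)**2 = (1/(2 - 14))**2 = (1/(-12))**2 = (-1/12)**2 = 1/144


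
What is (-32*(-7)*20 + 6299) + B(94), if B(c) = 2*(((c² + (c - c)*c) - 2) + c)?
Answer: 28635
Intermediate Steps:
B(c) = -4 + 2*c + 2*c² (B(c) = 2*(((c² + 0*c) - 2) + c) = 2*(((c² + 0) - 2) + c) = 2*((c² - 2) + c) = 2*((-2 + c²) + c) = 2*(-2 + c + c²) = -4 + 2*c + 2*c²)
(-32*(-7)*20 + 6299) + B(94) = (-32*(-7)*20 + 6299) + (-4 + 2*94 + 2*94²) = (224*20 + 6299) + (-4 + 188 + 2*8836) = (4480 + 6299) + (-4 + 188 + 17672) = 10779 + 17856 = 28635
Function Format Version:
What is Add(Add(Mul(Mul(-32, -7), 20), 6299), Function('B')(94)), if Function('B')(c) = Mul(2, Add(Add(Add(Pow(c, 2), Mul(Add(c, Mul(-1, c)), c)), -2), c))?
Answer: 28635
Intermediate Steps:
Function('B')(c) = Add(-4, Mul(2, c), Mul(2, Pow(c, 2))) (Function('B')(c) = Mul(2, Add(Add(Add(Pow(c, 2), Mul(0, c)), -2), c)) = Mul(2, Add(Add(Add(Pow(c, 2), 0), -2), c)) = Mul(2, Add(Add(Pow(c, 2), -2), c)) = Mul(2, Add(Add(-2, Pow(c, 2)), c)) = Mul(2, Add(-2, c, Pow(c, 2))) = Add(-4, Mul(2, c), Mul(2, Pow(c, 2))))
Add(Add(Mul(Mul(-32, -7), 20), 6299), Function('B')(94)) = Add(Add(Mul(Mul(-32, -7), 20), 6299), Add(-4, Mul(2, 94), Mul(2, Pow(94, 2)))) = Add(Add(Mul(224, 20), 6299), Add(-4, 188, Mul(2, 8836))) = Add(Add(4480, 6299), Add(-4, 188, 17672)) = Add(10779, 17856) = 28635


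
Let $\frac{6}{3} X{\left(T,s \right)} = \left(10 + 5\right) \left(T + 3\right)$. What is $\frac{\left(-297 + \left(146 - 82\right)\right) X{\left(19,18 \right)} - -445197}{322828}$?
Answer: $\frac{101688}{80707} \approx 1.26$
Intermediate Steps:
$X{\left(T,s \right)} = \frac{45}{2} + \frac{15 T}{2}$ ($X{\left(T,s \right)} = \frac{\left(10 + 5\right) \left(T + 3\right)}{2} = \frac{15 \left(3 + T\right)}{2} = \frac{45 + 15 T}{2} = \frac{45}{2} + \frac{15 T}{2}$)
$\frac{\left(-297 + \left(146 - 82\right)\right) X{\left(19,18 \right)} - -445197}{322828} = \frac{\left(-297 + \left(146 - 82\right)\right) \left(\frac{45}{2} + \frac{15}{2} \cdot 19\right) - -445197}{322828} = \left(\left(-297 + 64\right) \left(\frac{45}{2} + \frac{285}{2}\right) + 445197\right) \frac{1}{322828} = \left(\left(-233\right) 165 + 445197\right) \frac{1}{322828} = \left(-38445 + 445197\right) \frac{1}{322828} = 406752 \cdot \frac{1}{322828} = \frac{101688}{80707}$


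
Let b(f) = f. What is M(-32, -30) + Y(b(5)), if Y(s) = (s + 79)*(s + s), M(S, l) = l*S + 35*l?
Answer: 750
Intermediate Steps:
M(S, l) = 35*l + S*l (M(S, l) = S*l + 35*l = 35*l + S*l)
Y(s) = 2*s*(79 + s) (Y(s) = (79 + s)*(2*s) = 2*s*(79 + s))
M(-32, -30) + Y(b(5)) = -30*(35 - 32) + 2*5*(79 + 5) = -30*3 + 2*5*84 = -90 + 840 = 750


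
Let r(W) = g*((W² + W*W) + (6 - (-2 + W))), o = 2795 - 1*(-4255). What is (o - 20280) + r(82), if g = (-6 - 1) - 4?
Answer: -160344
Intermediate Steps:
o = 7050 (o = 2795 + 4255 = 7050)
g = -11 (g = -7 - 4 = -11)
r(W) = -88 - 22*W² + 11*W (r(W) = -11*((W² + W*W) + (6 - (-2 + W))) = -11*((W² + W²) + (6 + (2 - W))) = -11*(2*W² + (8 - W)) = -11*(8 - W + 2*W²) = -88 - 22*W² + 11*W)
(o - 20280) + r(82) = (7050 - 20280) + (-88 - 22*82² + 11*82) = -13230 + (-88 - 22*6724 + 902) = -13230 + (-88 - 147928 + 902) = -13230 - 147114 = -160344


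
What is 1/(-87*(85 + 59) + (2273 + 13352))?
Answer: 1/3097 ≈ 0.00032289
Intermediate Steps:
1/(-87*(85 + 59) + (2273 + 13352)) = 1/(-87*144 + 15625) = 1/(-12528 + 15625) = 1/3097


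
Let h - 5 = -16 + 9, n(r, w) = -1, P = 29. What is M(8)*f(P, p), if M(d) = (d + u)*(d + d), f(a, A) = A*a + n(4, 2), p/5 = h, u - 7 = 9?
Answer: -111744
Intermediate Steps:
u = 16 (u = 7 + 9 = 16)
h = -2 (h = 5 + (-16 + 9) = 5 - 7 = -2)
p = -10 (p = 5*(-2) = -10)
f(a, A) = -1 + A*a (f(a, A) = A*a - 1 = -1 + A*a)
M(d) = 2*d*(16 + d) (M(d) = (d + 16)*(d + d) = (16 + d)*(2*d) = 2*d*(16 + d))
M(8)*f(P, p) = (2*8*(16 + 8))*(-1 - 10*29) = (2*8*24)*(-1 - 290) = 384*(-291) = -111744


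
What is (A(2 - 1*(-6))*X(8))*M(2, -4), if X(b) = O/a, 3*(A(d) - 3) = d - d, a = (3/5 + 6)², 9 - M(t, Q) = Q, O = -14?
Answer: -4550/363 ≈ -12.534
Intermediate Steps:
M(t, Q) = 9 - Q
a = 1089/25 (a = (3*(⅕) + 6)² = (⅗ + 6)² = (33/5)² = 1089/25 ≈ 43.560)
A(d) = 3 (A(d) = 3 + (d - d)/3 = 3 + (⅓)*0 = 3 + 0 = 3)
X(b) = -350/1089 (X(b) = -14/1089/25 = -14*25/1089 = -350/1089)
(A(2 - 1*(-6))*X(8))*M(2, -4) = (3*(-350/1089))*(9 - 1*(-4)) = -350*(9 + 4)/363 = -350/363*13 = -4550/363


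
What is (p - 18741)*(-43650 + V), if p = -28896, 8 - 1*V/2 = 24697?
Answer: 4431574836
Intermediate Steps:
V = -49378 (V = 16 - 2*24697 = 16 - 49394 = -49378)
(p - 18741)*(-43650 + V) = (-28896 - 18741)*(-43650 - 49378) = -47637*(-93028) = 4431574836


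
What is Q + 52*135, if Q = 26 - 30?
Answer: 7016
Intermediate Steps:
Q = -4
Q + 52*135 = -4 + 52*135 = -4 + 7020 = 7016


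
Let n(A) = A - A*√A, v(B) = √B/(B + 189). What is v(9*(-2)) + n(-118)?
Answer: -118 + 118*I*√118 + I*√2/57 ≈ -118.0 + 1281.8*I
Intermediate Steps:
v(B) = √B/(189 + B)
n(A) = A - A^(3/2)
v(9*(-2)) + n(-118) = √(9*(-2))/(189 + 9*(-2)) + (-118 - (-118)^(3/2)) = √(-18)/(189 - 18) + (-118 - (-118)*I*√118) = (3*I*√2)/171 + (-118 + 118*I*√118) = (3*I*√2)*(1/171) + (-118 + 118*I*√118) = I*√2/57 + (-118 + 118*I*√118) = -118 + 118*I*√118 + I*√2/57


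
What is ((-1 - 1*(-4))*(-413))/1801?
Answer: -1239/1801 ≈ -0.68795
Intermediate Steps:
((-1 - 1*(-4))*(-413))/1801 = ((-1 + 4)*(-413))*(1/1801) = (3*(-413))*(1/1801) = -1239*1/1801 = -1239/1801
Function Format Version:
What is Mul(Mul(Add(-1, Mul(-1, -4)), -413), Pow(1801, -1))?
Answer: Rational(-1239, 1801) ≈ -0.68795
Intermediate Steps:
Mul(Mul(Add(-1, Mul(-1, -4)), -413), Pow(1801, -1)) = Mul(Mul(Add(-1, 4), -413), Rational(1, 1801)) = Mul(Mul(3, -413), Rational(1, 1801)) = Mul(-1239, Rational(1, 1801)) = Rational(-1239, 1801)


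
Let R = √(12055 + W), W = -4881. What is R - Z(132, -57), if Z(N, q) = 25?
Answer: -25 + √7174 ≈ 59.699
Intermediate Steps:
R = √7174 (R = √(12055 - 4881) = √7174 ≈ 84.699)
R - Z(132, -57) = √7174 - 1*25 = √7174 - 25 = -25 + √7174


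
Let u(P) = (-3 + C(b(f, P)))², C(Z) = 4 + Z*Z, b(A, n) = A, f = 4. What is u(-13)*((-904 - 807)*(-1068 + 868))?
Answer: 98895800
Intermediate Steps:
C(Z) = 4 + Z²
u(P) = 289 (u(P) = (-3 + (4 + 4²))² = (-3 + (4 + 16))² = (-3 + 20)² = 17² = 289)
u(-13)*((-904 - 807)*(-1068 + 868)) = 289*((-904 - 807)*(-1068 + 868)) = 289*(-1711*(-200)) = 289*342200 = 98895800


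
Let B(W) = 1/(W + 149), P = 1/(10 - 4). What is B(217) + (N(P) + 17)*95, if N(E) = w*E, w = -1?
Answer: 292648/183 ≈ 1599.2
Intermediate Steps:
P = ⅙ (P = 1/6 = ⅙ ≈ 0.16667)
N(E) = -E
B(W) = 1/(149 + W)
B(217) + (N(P) + 17)*95 = 1/(149 + 217) + (-1*⅙ + 17)*95 = 1/366 + (-⅙ + 17)*95 = 1/366 + (101/6)*95 = 1/366 + 9595/6 = 292648/183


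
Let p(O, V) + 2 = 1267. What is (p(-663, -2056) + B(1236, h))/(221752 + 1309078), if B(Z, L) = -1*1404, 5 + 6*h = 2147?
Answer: -139/1530830 ≈ -9.0800e-5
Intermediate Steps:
h = 357 (h = -⅚ + (⅙)*2147 = -⅚ + 2147/6 = 357)
p(O, V) = 1265 (p(O, V) = -2 + 1267 = 1265)
B(Z, L) = -1404
(p(-663, -2056) + B(1236, h))/(221752 + 1309078) = (1265 - 1404)/(221752 + 1309078) = -139/1530830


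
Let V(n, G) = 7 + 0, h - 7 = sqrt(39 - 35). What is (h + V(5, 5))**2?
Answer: 256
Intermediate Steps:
h = 9 (h = 7 + sqrt(39 - 35) = 7 + sqrt(4) = 7 + 2 = 9)
V(n, G) = 7
(h + V(5, 5))**2 = (9 + 7)**2 = 16**2 = 256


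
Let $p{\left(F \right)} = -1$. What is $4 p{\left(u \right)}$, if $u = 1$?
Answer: $-4$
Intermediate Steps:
$4 p{\left(u \right)} = 4 \left(-1\right) = -4$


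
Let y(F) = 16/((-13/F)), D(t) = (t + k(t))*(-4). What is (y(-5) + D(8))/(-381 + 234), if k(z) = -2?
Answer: 232/1911 ≈ 0.12140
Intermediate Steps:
D(t) = 8 - 4*t (D(t) = (t - 2)*(-4) = (-2 + t)*(-4) = 8 - 4*t)
y(F) = -16*F/13 (y(F) = 16*(-F/13) = -16*F/13)
(y(-5) + D(8))/(-381 + 234) = (-16/13*(-5) + (8 - 4*8))/(-381 + 234) = (80/13 + (8 - 32))/(-147) = (80/13 - 24)*(-1/147) = -232/13*(-1/147) = 232/1911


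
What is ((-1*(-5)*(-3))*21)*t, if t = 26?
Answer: -8190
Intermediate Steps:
((-1*(-5)*(-3))*21)*t = ((-1*(-5)*(-3))*21)*26 = ((5*(-3))*21)*26 = -15*21*26 = -315*26 = -8190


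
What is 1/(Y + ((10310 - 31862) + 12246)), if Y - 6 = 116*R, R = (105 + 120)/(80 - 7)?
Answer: -73/652800 ≈ -0.00011183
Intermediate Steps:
R = 225/73 ≈ 3.0822
Y = 26538/73 (Y = 6 + 116*(225/73) = 6 + 26100/73 = 26538/73 ≈ 363.53)
1/(Y + ((10310 - 31862) + 12246)) = 1/(26538/73 + ((10310 - 31862) + 12246)) = 1/(26538/73 + (-21552 + 12246)) = 1/(26538/73 - 9306) = 1/(-652800/73) = -73/652800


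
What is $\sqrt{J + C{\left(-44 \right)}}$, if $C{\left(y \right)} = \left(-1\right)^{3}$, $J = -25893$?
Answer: $11 i \sqrt{214} \approx 160.92 i$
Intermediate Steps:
$C{\left(y \right)} = -1$
$\sqrt{J + C{\left(-44 \right)}} = \sqrt{-25893 - 1} = \sqrt{-25894} = 11 i \sqrt{214}$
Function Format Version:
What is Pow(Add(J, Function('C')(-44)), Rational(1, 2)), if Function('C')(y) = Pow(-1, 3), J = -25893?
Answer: Mul(11, I, Pow(214, Rational(1, 2))) ≈ Mul(160.92, I)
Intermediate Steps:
Function('C')(y) = -1
Pow(Add(J, Function('C')(-44)), Rational(1, 2)) = Pow(Add(-25893, -1), Rational(1, 2)) = Pow(-25894, Rational(1, 2)) = Mul(11, I, Pow(214, Rational(1, 2)))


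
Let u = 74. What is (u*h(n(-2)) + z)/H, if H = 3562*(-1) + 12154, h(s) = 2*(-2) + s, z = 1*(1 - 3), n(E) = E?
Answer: -223/4296 ≈ -0.051909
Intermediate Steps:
z = -2 (z = 1*(-2) = -2)
h(s) = -4 + s
H = 8592 (H = -3562 + 12154 = 8592)
(u*h(n(-2)) + z)/H = (74*(-4 - 2) - 2)/8592 = (74*(-6) - 2)*(1/8592) = (-444 - 2)*(1/8592) = -446*1/8592 = -223/4296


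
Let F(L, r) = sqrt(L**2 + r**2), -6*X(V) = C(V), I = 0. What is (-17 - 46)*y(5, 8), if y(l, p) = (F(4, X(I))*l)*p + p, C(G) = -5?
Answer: -504 - 420*sqrt(601) ≈ -10800.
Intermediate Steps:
X(V) = 5/6 (X(V) = -1/6*(-5) = 5/6)
y(l, p) = p + l*p*sqrt(601)/6 (y(l, p) = (sqrt(4**2 + (5/6)**2)*l)*p + p = (sqrt(16 + 25/36)*l)*p + p = (sqrt(601/36)*l)*p + p = ((sqrt(601)/6)*l)*p + p = (l*sqrt(601)/6)*p + p = l*p*sqrt(601)/6 + p = p + l*p*sqrt(601)/6)
(-17 - 46)*y(5, 8) = (-17 - 46)*((1/6)*8*(6 + 5*sqrt(601))) = -63*(8 + 20*sqrt(601)/3) = -504 - 420*sqrt(601)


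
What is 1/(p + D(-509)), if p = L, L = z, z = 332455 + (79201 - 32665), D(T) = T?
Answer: 1/378482 ≈ 2.6421e-6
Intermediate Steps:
z = 378991 (z = 332455 + 46536 = 378991)
L = 378991
p = 378991
1/(p + D(-509)) = 1/(378991 - 509) = 1/378482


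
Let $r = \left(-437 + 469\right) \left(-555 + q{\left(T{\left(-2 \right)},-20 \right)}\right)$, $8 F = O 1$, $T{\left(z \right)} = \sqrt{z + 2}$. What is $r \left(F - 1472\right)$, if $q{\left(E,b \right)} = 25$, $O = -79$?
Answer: $25132600$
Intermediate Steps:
$T{\left(z \right)} = \sqrt{2 + z}$
$F = - \frac{79}{8}$ ($F = \frac{\left(-79\right) 1}{8} = \frac{1}{8} \left(-79\right) = - \frac{79}{8} \approx -9.875$)
$r = -16960$ ($r = \left(-437 + 469\right) \left(-555 + 25\right) = 32 \left(-530\right) = -16960$)
$r \left(F - 1472\right) = - 16960 \left(- \frac{79}{8} - 1472\right) = \left(-16960\right) \left(- \frac{11855}{8}\right) = 25132600$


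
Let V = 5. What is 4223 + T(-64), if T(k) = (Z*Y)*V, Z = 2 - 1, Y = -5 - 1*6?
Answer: 4168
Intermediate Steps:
Y = -11 (Y = -5 - 6 = -11)
Z = 1
T(k) = -55 (T(k) = (1*(-11))*5 = -11*5 = -55)
4223 + T(-64) = 4223 - 55 = 4168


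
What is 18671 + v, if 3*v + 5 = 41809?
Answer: 97817/3 ≈ 32606.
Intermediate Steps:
v = 41804/3 (v = -5/3 + (⅓)*41809 = -5/3 + 41809/3 = 41804/3 ≈ 13935.)
18671 + v = 18671 + 41804/3 = 97817/3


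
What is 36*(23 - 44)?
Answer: -756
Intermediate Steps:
36*(23 - 44) = 36*(-21) = -756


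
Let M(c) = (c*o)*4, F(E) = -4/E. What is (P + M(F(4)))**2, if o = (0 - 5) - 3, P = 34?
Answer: 4356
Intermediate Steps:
o = -8 (o = -5 - 3 = -8)
M(c) = -32*c (M(c) = (c*(-8))*4 = -8*c*4 = -32*c)
(P + M(F(4)))**2 = (34 - (-128)/4)**2 = (34 - 32*(-1))**2 = (34 + 32)**2 = 66**2 = 4356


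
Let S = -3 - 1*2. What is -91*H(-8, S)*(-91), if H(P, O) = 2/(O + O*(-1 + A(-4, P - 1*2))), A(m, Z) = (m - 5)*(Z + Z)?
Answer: -8281/450 ≈ -18.402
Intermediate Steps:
S = -5 (S = -3 - 2 = -5)
A(m, Z) = 2*Z*(-5 + m) (A(m, Z) = (-5 + m)*(2*Z) = 2*Z*(-5 + m))
H(P, O) = 2/(O + O*(35 - 18*P)) (H(P, O) = 2/(O + O*(-1 + 2*(P - 1*2)*(-5 - 4))) = 2/(O + O*(-1 + 2*(P - 2)*(-9))) = 2/(O + O*(-1 + 2*(-2 + P)*(-9))) = 2/(O + O*(-1 + (36 - 18*P))) = 2/(O + O*(35 - 18*P)))
-91*H(-8, S)*(-91) = -(-91)/(9*(-5)*(-2 - 8))*(-91) = -(-91)*(-1)/(9*5*(-10))*(-91) = -(-91)*(-1)*(-1)/(9*5*10)*(-91) = -91*(-1/450)*(-91) = (91/450)*(-91) = -8281/450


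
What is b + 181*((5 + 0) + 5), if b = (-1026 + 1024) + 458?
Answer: 2266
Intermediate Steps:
b = 456 (b = -2 + 458 = 456)
b + 181*((5 + 0) + 5) = 456 + 181*((5 + 0) + 5) = 456 + 181*(5 + 5) = 456 + 181*10 = 456 + 1810 = 2266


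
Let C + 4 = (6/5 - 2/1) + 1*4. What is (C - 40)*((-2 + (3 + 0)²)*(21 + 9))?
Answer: -8568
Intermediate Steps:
C = -⅘ (C = -4 + ((6/5 - 2/1) + 1*4) = -4 + ((6*(⅕) - 2*1) + 4) = -4 + ((6/5 - 2) + 4) = -4 + (-⅘ + 4) = -4 + 16/5 = -⅘ ≈ -0.80000)
(C - 40)*((-2 + (3 + 0)²)*(21 + 9)) = (-⅘ - 40)*((-2 + (3 + 0)²)*(21 + 9)) = -204*(-2 + 3²)*30/5 = -204*(-2 + 9)*30/5 = -1428*30/5 = -204/5*210 = -8568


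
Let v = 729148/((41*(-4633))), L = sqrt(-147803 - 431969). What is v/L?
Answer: 364574*I*sqrt(144943)/27532357679 ≈ 0.0050413*I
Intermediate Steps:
L = 2*I*sqrt(144943) (L = sqrt(-579772) = 2*I*sqrt(144943) ≈ 761.43*I)
v = -729148/189953 (v = 729148/(-189953) = 729148*(-1/189953) = -729148/189953 ≈ -3.8386)
v/L = -729148*(-I*sqrt(144943)/289886)/189953 = -(-364574)*I*sqrt(144943)/27532357679 = 364574*I*sqrt(144943)/27532357679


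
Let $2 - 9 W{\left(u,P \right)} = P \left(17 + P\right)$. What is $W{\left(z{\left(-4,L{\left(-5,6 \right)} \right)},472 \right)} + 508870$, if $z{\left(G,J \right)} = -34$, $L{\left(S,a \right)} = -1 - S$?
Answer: $\frac{4349024}{9} \approx 4.8323 \cdot 10^{5}$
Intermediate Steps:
$W{\left(u,P \right)} = \frac{2}{9} - \frac{P \left(17 + P\right)}{9}$
$W{\left(z{\left(-4,L{\left(-5,6 \right)} \right)},472 \right)} + 508870 = \left(\frac{2}{9} - \frac{8024}{9} - \frac{472^{2}}{9}\right) + 508870 = \left(\frac{2}{9} - \frac{8024}{9} - \frac{222784}{9}\right) + 508870 = - \frac{230806}{9} + 508870 = \frac{4349024}{9}$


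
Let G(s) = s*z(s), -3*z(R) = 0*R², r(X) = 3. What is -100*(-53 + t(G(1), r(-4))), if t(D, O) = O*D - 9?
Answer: 6200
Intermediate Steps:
z(R) = 0 (z(R) = -0*R² = -⅓*0 = 0)
G(s) = 0 (G(s) = s*0 = 0)
t(D, O) = -9 + D*O (t(D, O) = D*O - 9 = -9 + D*O)
-100*(-53 + t(G(1), r(-4))) = -100*(-53 + (-9 + 0*3)) = -100*(-53 + (-9 + 0)) = -100*(-53 - 9) = -100*(-62) = 6200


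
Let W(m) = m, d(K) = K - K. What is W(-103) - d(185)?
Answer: -103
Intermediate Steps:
d(K) = 0
W(-103) - d(185) = -103 - 1*0 = -103 + 0 = -103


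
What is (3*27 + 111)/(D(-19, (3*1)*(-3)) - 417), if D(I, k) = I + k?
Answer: -192/445 ≈ -0.43146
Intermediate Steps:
(3*27 + 111)/(D(-19, (3*1)*(-3)) - 417) = (3*27 + 111)/((-19 + (3*1)*(-3)) - 417) = (81 + 111)/((-19 + 3*(-3)) - 417) = 192/((-19 - 9) - 417) = 192/(-28 - 417) = 192/(-445) = 192*(-1/445) = -192/445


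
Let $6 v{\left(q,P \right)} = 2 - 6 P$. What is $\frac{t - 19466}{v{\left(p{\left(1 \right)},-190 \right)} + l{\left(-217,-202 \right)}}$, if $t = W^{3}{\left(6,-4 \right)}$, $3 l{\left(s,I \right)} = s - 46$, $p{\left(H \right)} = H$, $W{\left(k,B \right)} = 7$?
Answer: $- \frac{57369}{308} \approx -186.26$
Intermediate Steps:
$v{\left(q,P \right)} = \frac{1}{3} - P$ ($v{\left(q,P \right)} = \frac{2 - 6 P}{6} = \frac{1}{3} - P$)
$l{\left(s,I \right)} = - \frac{46}{3} + \frac{s}{3}$ ($l{\left(s,I \right)} = \frac{s - 46}{3} = \frac{-46 + s}{3} = - \frac{46}{3} + \frac{s}{3}$)
$t = 343$ ($t = 7^{3} = 343$)
$\frac{t - 19466}{v{\left(p{\left(1 \right)},-190 \right)} + l{\left(-217,-202 \right)}} = \frac{343 - 19466}{\left(\frac{1}{3} - -190\right) + \left(- \frac{46}{3} + \frac{1}{3} \left(-217\right)\right)} = - \frac{19123}{\left(\frac{1}{3} + 190\right) - \frac{263}{3}} = - \frac{19123}{\frac{571}{3} - \frac{263}{3}} = - \frac{19123}{\frac{308}{3}} = \left(-19123\right) \frac{3}{308} = - \frac{57369}{308}$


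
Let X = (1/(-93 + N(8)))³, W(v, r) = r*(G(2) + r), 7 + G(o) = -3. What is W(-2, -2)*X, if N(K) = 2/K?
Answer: -1536/51064811 ≈ -3.0079e-5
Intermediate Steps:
G(o) = -10 (G(o) = -7 - 3 = -10)
W(v, r) = r*(-10 + r)
X = -64/51064811 (X = (1/(-93 + 2/8))³ = (1/(-93 + 2*(⅛)))³ = (1/(-93 + ¼))³ = (1/(-371/4))³ = (-4/371)³ = -64/51064811 ≈ -1.2533e-6)
W(-2, -2)*X = -2*(-10 - 2)*(-64/51064811) = -2*(-12)*(-64/51064811) = 24*(-64/51064811) = -1536/51064811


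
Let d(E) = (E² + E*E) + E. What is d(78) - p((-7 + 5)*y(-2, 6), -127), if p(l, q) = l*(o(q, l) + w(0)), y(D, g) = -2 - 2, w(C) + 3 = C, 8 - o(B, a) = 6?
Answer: 12254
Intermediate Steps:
o(B, a) = 2 (o(B, a) = 8 - 1*6 = 8 - 6 = 2)
w(C) = -3 + C
y(D, g) = -4
d(E) = E + 2*E² (d(E) = (E² + E²) + E = 2*E² + E = E + 2*E²)
p(l, q) = -l (p(l, q) = l*(2 + (-3 + 0)) = l*(2 - 3) = l*(-1) = -l)
d(78) - p((-7 + 5)*y(-2, 6), -127) = 78*(1 + 2*78) - (-1)*(-7 + 5)*(-4) = 78*(1 + 156) - (-1)*(-2*(-4)) = 78*157 - (-1)*8 = 12246 - 1*(-8) = 12246 + 8 = 12254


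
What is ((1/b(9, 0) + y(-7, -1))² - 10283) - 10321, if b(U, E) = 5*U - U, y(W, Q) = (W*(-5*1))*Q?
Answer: -25117703/1296 ≈ -19381.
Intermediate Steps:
y(W, Q) = -5*Q*W (y(W, Q) = (W*(-5))*Q = (-5*W)*Q = -5*Q*W)
b(U, E) = 4*U
((1/b(9, 0) + y(-7, -1))² - 10283) - 10321 = ((1/(4*9) - 5*(-1)*(-7))² - 10283) - 10321 = ((1/36 - 35)² - 10283) - 10321 = ((-1259/36)² - 10283) - 10321 = (1585081/1296 - 10283) - 10321 = -11741687/1296 - 10321 = -25117703/1296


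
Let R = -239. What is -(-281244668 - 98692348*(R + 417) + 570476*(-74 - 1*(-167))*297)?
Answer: 2091365016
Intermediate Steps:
-(-281244668 - 98692348*(R + 417) + 570476*(-74 - 1*(-167))*297) = -(-281244668 - 98692348*(-239 + 417) + 570476*(-74 - 1*(-167))*297) = -(-17848482612 + 570476*(-74 + 167)*297) = -(-17848482612 + 15757117596) = -570476/(1/(-30794 + (27621 - 493))) = -570476/(1/(-30794 + 27128)) = -570476/(1/(-3666)) = -570476/(-1/3666) = -570476*(-3666) = 2091365016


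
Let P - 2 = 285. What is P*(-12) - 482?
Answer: -3926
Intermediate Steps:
P = 287 (P = 2 + 285 = 287)
P*(-12) - 482 = 287*(-12) - 482 = -3444 - 482 = -3926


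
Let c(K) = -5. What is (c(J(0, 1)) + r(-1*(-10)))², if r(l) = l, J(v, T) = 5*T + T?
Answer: 25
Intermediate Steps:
J(v, T) = 6*T
(c(J(0, 1)) + r(-1*(-10)))² = (-5 - 1*(-10))² = (-5 + 10)² = 5² = 25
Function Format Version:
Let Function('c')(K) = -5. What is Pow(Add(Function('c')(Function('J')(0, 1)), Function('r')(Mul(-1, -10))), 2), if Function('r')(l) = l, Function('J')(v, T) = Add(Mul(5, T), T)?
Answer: 25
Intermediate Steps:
Function('J')(v, T) = Mul(6, T)
Pow(Add(Function('c')(Function('J')(0, 1)), Function('r')(Mul(-1, -10))), 2) = Pow(Add(-5, Mul(-1, -10)), 2) = Pow(Add(-5, 10), 2) = Pow(5, 2) = 25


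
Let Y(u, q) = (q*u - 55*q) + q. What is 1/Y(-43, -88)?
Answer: 1/8536 ≈ 0.00011715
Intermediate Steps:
Y(u, q) = -54*q + q*u (Y(u, q) = (-55*q + q*u) + q = -54*q + q*u)
1/Y(-43, -88) = 1/(-88*(-54 - 43)) = 1/(-88*(-97)) = 1/8536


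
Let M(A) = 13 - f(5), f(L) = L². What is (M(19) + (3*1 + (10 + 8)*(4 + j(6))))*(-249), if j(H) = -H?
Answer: 11205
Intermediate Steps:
M(A) = -12 (M(A) = 13 - 1*5² = 13 - 1*25 = 13 - 25 = -12)
(M(19) + (3*1 + (10 + 8)*(4 + j(6))))*(-249) = (-12 + (3*1 + (10 + 8)*(4 - 1*6)))*(-249) = (-12 + (3 + 18*(4 - 6)))*(-249) = (-12 + (3 + 18*(-2)))*(-249) = (-12 + (3 - 36))*(-249) = (-12 - 33)*(-249) = -45*(-249) = 11205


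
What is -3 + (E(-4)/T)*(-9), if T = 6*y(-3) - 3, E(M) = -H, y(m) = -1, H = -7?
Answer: 4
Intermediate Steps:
E(M) = 7 (E(M) = -1*(-7) = 7)
T = -9 (T = 6*(-1) - 3 = -6 - 3 = -9)
-3 + (E(-4)/T)*(-9) = -3 + (7/(-9))*(-9) = -3 + (7*(-1/9))*(-9) = -3 - 7/9*(-9) = -3 + 7 = 4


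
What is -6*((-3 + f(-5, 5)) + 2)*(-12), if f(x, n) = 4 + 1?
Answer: 288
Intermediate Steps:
f(x, n) = 5
-6*((-3 + f(-5, 5)) + 2)*(-12) = -6*((-3 + 5) + 2)*(-12) = -6*(2 + 2)*(-12) = -6*4*(-12) = -24*(-12) = 288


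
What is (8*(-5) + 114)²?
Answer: 5476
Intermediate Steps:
(8*(-5) + 114)² = (-40 + 114)² = 74² = 5476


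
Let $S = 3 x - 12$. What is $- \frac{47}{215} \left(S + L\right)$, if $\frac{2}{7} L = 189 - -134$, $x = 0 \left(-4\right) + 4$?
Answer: $- \frac{106267}{430} \approx -247.13$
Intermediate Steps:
$x = 4$ ($x = 0 + 4 = 4$)
$L = \frac{2261}{2}$ ($L = \frac{7 \left(189 - -134\right)}{2} = \frac{7 \left(189 + 134\right)}{2} = \frac{7}{2} \cdot 323 = \frac{2261}{2} \approx 1130.5$)
$S = 0$ ($S = 3 \cdot 4 - 12 = 12 - 12 = 0$)
$- \frac{47}{215} \left(S + L\right) = - \frac{47}{215} \left(0 + \frac{2261}{2}\right) = \left(-47\right) \frac{1}{215} \cdot \frac{2261}{2} = \left(- \frac{47}{215}\right) \frac{2261}{2} = - \frac{106267}{430}$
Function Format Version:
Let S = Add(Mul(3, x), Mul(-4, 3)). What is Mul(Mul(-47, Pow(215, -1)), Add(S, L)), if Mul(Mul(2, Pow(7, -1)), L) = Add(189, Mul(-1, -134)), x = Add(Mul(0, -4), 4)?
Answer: Rational(-106267, 430) ≈ -247.13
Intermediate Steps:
x = 4 (x = Add(0, 4) = 4)
L = Rational(2261, 2) (L = Mul(Rational(7, 2), Add(189, Mul(-1, -134))) = Mul(Rational(7, 2), Add(189, 134)) = Mul(Rational(7, 2), 323) = Rational(2261, 2) ≈ 1130.5)
S = 0 (S = Add(Mul(3, 4), Mul(-4, 3)) = Add(12, -12) = 0)
Mul(Mul(-47, Pow(215, -1)), Add(S, L)) = Mul(Mul(-47, Pow(215, -1)), Add(0, Rational(2261, 2))) = Mul(Mul(-47, Rational(1, 215)), Rational(2261, 2)) = Mul(Rational(-47, 215), Rational(2261, 2)) = Rational(-106267, 430)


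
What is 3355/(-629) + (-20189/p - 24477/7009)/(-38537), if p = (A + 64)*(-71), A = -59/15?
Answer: -3410070277174421/639320788985191 ≈ -5.3339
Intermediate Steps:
A = -59/15 (A = -59*1/15 = -59/15 ≈ -3.9333)
p = -63971/15 (p = (-59/15 + 64)*(-71) = (901/15)*(-71) = -63971/15 ≈ -4264.7)
3355/(-629) + (-20189/p - 24477/7009)/(-38537) = 3355/(-629) + (-20189/(-63971/15) - 24477/7009)/(-38537) = 3355*(-1/629) + (-20189*(-15/63971) - 24477*1/7009)*(-1/38537) = -3355/629 + (302835/63971 - 24477/7009)*(-1/38537) = -3355/629 + (556752348/448372739)*(-1/38537) = -3355/629 - 556752348/17278940242843 = -3410070277174421/639320788985191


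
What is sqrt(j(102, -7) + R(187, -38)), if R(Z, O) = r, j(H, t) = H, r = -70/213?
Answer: 2*sqrt(1153182)/213 ≈ 10.083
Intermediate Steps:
r = -70/213 (r = -70*1/213 = -70/213 ≈ -0.32864)
R(Z, O) = -70/213
sqrt(j(102, -7) + R(187, -38)) = sqrt(102 - 70/213) = sqrt(21656/213) = 2*sqrt(1153182)/213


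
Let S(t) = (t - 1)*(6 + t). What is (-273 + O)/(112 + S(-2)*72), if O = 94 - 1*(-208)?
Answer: -29/752 ≈ -0.038564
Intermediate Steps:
S(t) = (-1 + t)*(6 + t)
O = 302 (O = 94 + 208 = 302)
(-273 + O)/(112 + S(-2)*72) = (-273 + 302)/(112 + (-6 + (-2)² + 5*(-2))*72) = 29/(112 + (-6 + 4 - 10)*72) = 29/(112 - 12*72) = 29/(112 - 864) = 29/(-752) = 29*(-1/752) = -29/752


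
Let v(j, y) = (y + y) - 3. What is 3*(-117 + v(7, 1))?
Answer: -354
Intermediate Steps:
v(j, y) = -3 + 2*y (v(j, y) = 2*y - 3 = -3 + 2*y)
3*(-117 + v(7, 1)) = 3*(-117 + (-3 + 2*1)) = 3*(-117 + (-3 + 2)) = 3*(-117 - 1) = 3*(-118) = -354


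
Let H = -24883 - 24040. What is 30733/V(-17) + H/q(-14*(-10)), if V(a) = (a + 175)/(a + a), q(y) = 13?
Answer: -10656910/1027 ≈ -10377.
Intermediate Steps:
V(a) = (175 + a)/(2*a) (V(a) = (175 + a)/((2*a)) = (175 + a)*(1/(2*a)) = (175 + a)/(2*a))
H = -48923
30733/V(-17) + H/q(-14*(-10)) = 30733/(((½)*(175 - 17)/(-17))) - 48923/13 = 30733/(((½)*(-1/17)*158)) - 48923*1/13 = 30733/(-79/17) - 48923/13 = 30733*(-17/79) - 48923/13 = -522461/79 - 48923/13 = -10656910/1027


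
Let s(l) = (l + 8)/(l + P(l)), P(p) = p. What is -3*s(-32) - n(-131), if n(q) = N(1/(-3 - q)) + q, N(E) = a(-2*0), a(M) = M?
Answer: 1039/8 ≈ 129.88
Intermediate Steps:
s(l) = (8 + l)/(2*l) (s(l) = (l + 8)/(l + l) = (8 + l)/((2*l)) = (8 + l)*(1/(2*l)) = (8 + l)/(2*l))
N(E) = 0 (N(E) = -2*0 = 0)
n(q) = q (n(q) = 0 + q = q)
-3*s(-32) - n(-131) = -3*(8 - 32)/(2*(-32)) - 1*(-131) = -3*(-1)*(-24)/(2*32) + 131 = -3*3/8 + 131 = -9/8 + 131 = 1039/8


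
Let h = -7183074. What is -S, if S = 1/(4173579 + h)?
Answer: 1/3009495 ≈ 3.3228e-7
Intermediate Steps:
S = -1/3009495 (S = 1/(4173579 - 7183074) = 1/(-3009495) = -1/3009495 ≈ -3.3228e-7)
-S = -1*(-1/3009495) = 1/3009495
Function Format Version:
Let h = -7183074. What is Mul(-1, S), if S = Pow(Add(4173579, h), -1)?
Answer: Rational(1, 3009495) ≈ 3.3228e-7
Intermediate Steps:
S = Rational(-1, 3009495) (S = Pow(Add(4173579, -7183074), -1) = Pow(-3009495, -1) = Rational(-1, 3009495) ≈ -3.3228e-7)
Mul(-1, S) = Mul(-1, Rational(-1, 3009495)) = Rational(1, 3009495)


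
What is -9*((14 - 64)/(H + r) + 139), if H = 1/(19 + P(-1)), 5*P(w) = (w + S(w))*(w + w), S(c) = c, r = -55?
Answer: -684999/544 ≈ -1259.2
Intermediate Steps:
P(w) = 4*w²/5 (P(w) = ((w + w)*(w + w))/5 = ((2*w)*(2*w))/5 = (4*w²)/5 = 4*w²/5)
H = 5/99 (H = 1/(19 + (⅘)*(-1)²) = 1/(19 + (⅘)*1) = 1/(19 + ⅘) = 1/(99/5) = 5/99 ≈ 0.050505)
-9*((14 - 64)/(H + r) + 139) = -9*((14 - 64)/(5/99 - 55) + 139) = -9*(-50/(-5440/99) + 139) = -9*(-50*(-99/5440) + 139) = -9*(495/544 + 139) = -9*76111/544 = -684999/544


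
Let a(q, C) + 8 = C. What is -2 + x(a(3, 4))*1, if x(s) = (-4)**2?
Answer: 14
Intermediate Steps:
a(q, C) = -8 + C
x(s) = 16
-2 + x(a(3, 4))*1 = -2 + 16*1 = -2 + 16 = 14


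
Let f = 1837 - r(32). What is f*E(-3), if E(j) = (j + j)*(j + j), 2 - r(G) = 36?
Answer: 67356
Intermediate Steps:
r(G) = -34 (r(G) = 2 - 1*36 = 2 - 36 = -34)
f = 1871 (f = 1837 - 1*(-34) = 1837 + 34 = 1871)
E(j) = 4*j² (E(j) = (2*j)*(2*j) = 4*j²)
f*E(-3) = 1871*(4*(-3)²) = 1871*(4*9) = 1871*36 = 67356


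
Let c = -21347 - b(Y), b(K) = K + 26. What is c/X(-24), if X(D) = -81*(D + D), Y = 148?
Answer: -21521/3888 ≈ -5.5352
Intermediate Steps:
b(K) = 26 + K
X(D) = -162*D
c = -21521 (c = -21347 - (26 + 148) = -21347 - 1*174 = -21347 - 174 = -21521)
c/X(-24) = -21521/((-162*(-24))) = -21521/3888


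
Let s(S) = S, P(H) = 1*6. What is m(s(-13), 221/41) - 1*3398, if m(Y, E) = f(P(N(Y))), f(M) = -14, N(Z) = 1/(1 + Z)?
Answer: -3412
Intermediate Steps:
P(H) = 6
m(Y, E) = -14
m(s(-13), 221/41) - 1*3398 = -14 - 1*3398 = -14 - 3398 = -3412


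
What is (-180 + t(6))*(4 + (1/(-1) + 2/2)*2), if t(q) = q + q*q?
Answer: -552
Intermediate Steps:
t(q) = q + q²
(-180 + t(6))*(4 + (1/(-1) + 2/2)*2) = (-180 + 6*(1 + 6))*(4 + (1/(-1) + 2/2)*2) = (-180 + 6*7)*(4 + (1*(-1) + 2*(½))*2) = (-180 + 42)*(4 + (-1 + 1)*2) = -138*(4 + 0*2) = -138*(4 + 0) = -138*4 = -552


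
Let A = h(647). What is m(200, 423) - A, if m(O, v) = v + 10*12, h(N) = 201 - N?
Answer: 989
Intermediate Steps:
m(O, v) = 120 + v (m(O, v) = v + 120 = 120 + v)
A = -446 (A = 201 - 1*647 = 201 - 647 = -446)
m(200, 423) - A = (120 + 423) - 1*(-446) = 543 + 446 = 989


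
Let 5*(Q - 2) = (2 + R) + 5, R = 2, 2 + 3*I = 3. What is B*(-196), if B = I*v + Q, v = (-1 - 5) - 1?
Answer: -4312/15 ≈ -287.47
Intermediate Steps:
I = ⅓ (I = -⅔ + (⅓)*3 = -⅔ + 1 = ⅓ ≈ 0.33333)
v = -7 (v = -6 - 1 = -7)
Q = 19/5 (Q = 2 + ((2 + 2) + 5)/5 = 2 + (4 + 5)/5 = 2 + (⅕)*9 = 2 + 9/5 = 19/5 ≈ 3.8000)
B = 22/15 (B = (⅓)*(-7) + 19/5 = -7/3 + 19/5 = 22/15 ≈ 1.4667)
B*(-196) = (22/15)*(-196) = -4312/15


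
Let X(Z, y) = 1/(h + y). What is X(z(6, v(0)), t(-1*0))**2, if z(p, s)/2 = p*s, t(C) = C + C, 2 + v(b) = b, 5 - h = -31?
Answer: 1/1296 ≈ 0.00077160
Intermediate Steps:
h = 36 (h = 5 - 1*(-31) = 5 + 31 = 36)
v(b) = -2 + b
t(C) = 2*C
z(p, s) = 2*p*s (z(p, s) = 2*(p*s) = 2*p*s)
X(Z, y) = 1/(36 + y)
X(z(6, v(0)), t(-1*0))**2 = (1/(36 + 2*(-1*0)))**2 = (1/(36 + 2*0))**2 = (1/(36 + 0))**2 = (1/36)**2 = 1/1296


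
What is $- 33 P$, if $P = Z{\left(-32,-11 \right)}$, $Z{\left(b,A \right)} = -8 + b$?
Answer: $1320$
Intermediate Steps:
$P = -40$ ($P = -8 - 32 = -40$)
$- 33 P = \left(-33\right) \left(-40\right) = 1320$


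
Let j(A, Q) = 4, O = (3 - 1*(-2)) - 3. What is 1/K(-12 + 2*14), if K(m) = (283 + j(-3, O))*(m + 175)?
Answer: 1/54817 ≈ 1.8243e-5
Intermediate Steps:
O = 2 (O = (3 + 2) - 3 = 5 - 3 = 2)
K(m) = 50225 + 287*m (K(m) = (283 + 4)*(m + 175) = 287*(175 + m) = 50225 + 287*m)
1/K(-12 + 2*14) = 1/(50225 + 287*(-12 + 2*14)) = 1/(50225 + 287*(-12 + 28)) = 1/(50225 + 287*16) = 1/(50225 + 4592) = 1/54817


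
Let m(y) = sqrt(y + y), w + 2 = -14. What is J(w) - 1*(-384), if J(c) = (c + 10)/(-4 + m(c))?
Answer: 769/2 + I*sqrt(2)/2 ≈ 384.5 + 0.70711*I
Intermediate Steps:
w = -16 (w = -2 - 14 = -16)
m(y) = sqrt(2)*sqrt(y) (m(y) = sqrt(2*y) = sqrt(2)*sqrt(y))
J(c) = (10 + c)/(-4 + sqrt(2)*sqrt(c)) (J(c) = (c + 10)/(-4 + sqrt(2)*sqrt(c)) = (10 + c)/(-4 + sqrt(2)*sqrt(c)))
J(w) - 1*(-384) = (10 - 16)/(-4 + sqrt(2)*sqrt(-16)) - 1*(-384) = -6/(-4 + sqrt(2)*(4*I)) + 384 = -6/(-4 + 4*I*sqrt(2)) + 384 = 384 - 6/(-4 + 4*I*sqrt(2))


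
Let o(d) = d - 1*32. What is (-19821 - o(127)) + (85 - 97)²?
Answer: -19772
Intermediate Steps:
o(d) = -32 + d (o(d) = d - 32 = -32 + d)
(-19821 - o(127)) + (85 - 97)² = (-19821 - (-32 + 127)) + (85 - 97)² = (-19821 - 1*95) + (-12)² = (-19821 - 95) + 144 = -19916 + 144 = -19772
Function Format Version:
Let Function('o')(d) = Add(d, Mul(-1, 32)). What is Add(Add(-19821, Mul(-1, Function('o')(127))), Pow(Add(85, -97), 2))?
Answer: -19772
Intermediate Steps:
Function('o')(d) = Add(-32, d) (Function('o')(d) = Add(d, -32) = Add(-32, d))
Add(Add(-19821, Mul(-1, Function('o')(127))), Pow(Add(85, -97), 2)) = Add(Add(-19821, Mul(-1, Add(-32, 127))), Pow(Add(85, -97), 2)) = Add(Add(-19821, Mul(-1, 95)), Pow(-12, 2)) = Add(Add(-19821, -95), 144) = Add(-19916, 144) = -19772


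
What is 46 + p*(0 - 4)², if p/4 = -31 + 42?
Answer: 750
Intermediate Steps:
p = 44 (p = 4*(-31 + 42) = 4*11 = 44)
46 + p*(0 - 4)² = 46 + 44*(0 - 4)² = 46 + 44*(-4)² = 46 + 44*16 = 46 + 704 = 750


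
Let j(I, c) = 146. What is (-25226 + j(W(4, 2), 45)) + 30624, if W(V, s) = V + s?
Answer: 5544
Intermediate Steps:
(-25226 + j(W(4, 2), 45)) + 30624 = (-25226 + 146) + 30624 = -25080 + 30624 = 5544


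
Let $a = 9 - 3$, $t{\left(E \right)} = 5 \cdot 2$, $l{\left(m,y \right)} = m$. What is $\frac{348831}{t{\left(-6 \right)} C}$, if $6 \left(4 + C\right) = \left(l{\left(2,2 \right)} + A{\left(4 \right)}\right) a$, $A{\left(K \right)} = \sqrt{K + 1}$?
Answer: $\frac{348831}{5} + \frac{348831 \sqrt{5}}{10} \approx 1.4777 \cdot 10^{5}$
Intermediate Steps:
$t{\left(E \right)} = 10$
$a = 6$ ($a = 9 - 3 = 6$)
$A{\left(K \right)} = \sqrt{1 + K}$
$C = -2 + \sqrt{5}$ ($C = -4 + \frac{\left(2 + \sqrt{1 + 4}\right) 6}{6} = -4 + \frac{\left(2 + \sqrt{5}\right) 6}{6} = -4 + \frac{12 + 6 \sqrt{5}}{6} = -4 + \left(2 + \sqrt{5}\right) = -2 + \sqrt{5} \approx 0.23607$)
$\frac{348831}{t{\left(-6 \right)} C} = \frac{348831}{10 \left(-2 + \sqrt{5}\right)} = \frac{348831}{-20 + 10 \sqrt{5}}$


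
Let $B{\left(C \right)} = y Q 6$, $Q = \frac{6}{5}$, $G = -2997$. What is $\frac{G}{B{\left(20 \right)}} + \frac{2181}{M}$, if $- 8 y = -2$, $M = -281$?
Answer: $- \frac{470046}{281} \approx -1672.8$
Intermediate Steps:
$y = \frac{1}{4}$ ($y = \left(- \frac{1}{8}\right) \left(-2\right) = \frac{1}{4} \approx 0.25$)
$Q = \frac{6}{5}$ ($Q = 6 \cdot \frac{1}{5} = \frac{6}{5} \approx 1.2$)
$B{\left(C \right)} = \frac{9}{5}$ ($B{\left(C \right)} = \frac{1}{4} \cdot \frac{6}{5} \cdot 6 = \frac{3}{10} \cdot 6 = \frac{9}{5}$)
$\frac{G}{B{\left(20 \right)}} + \frac{2181}{M} = - \frac{2997}{\frac{9}{5}} + \frac{2181}{-281} = \left(-2997\right) \frac{5}{9} + 2181 \left(- \frac{1}{281}\right) = -1665 - \frac{2181}{281} = - \frac{470046}{281}$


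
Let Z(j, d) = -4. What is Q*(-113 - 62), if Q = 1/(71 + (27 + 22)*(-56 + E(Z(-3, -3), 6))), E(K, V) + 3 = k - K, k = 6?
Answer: 35/466 ≈ 0.075107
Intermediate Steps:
E(K, V) = 3 - K (E(K, V) = -3 + (6 - K) = 3 - K)
Q = -1/2330 (Q = 1/(71 + (27 + 22)*(-56 + (3 - 1*(-4)))) = 1/(71 + 49*(-56 + (3 + 4))) = 1/(71 + 49*(-56 + 7)) = 1/(71 + 49*(-49)) = 1/(71 - 2401) = 1/(-2330) = -1/2330 ≈ -0.00042918)
Q*(-113 - 62) = -(-113 - 62)/2330 = -1/2330*(-175) = 35/466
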